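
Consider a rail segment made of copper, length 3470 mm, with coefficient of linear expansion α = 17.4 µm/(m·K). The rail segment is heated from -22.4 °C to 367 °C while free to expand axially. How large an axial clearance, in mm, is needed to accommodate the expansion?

ΔT = 367 − (-22.4) = 389.4 K.
ΔL = α·L₀·ΔT = 17.4×10⁻⁶ × 3470 mm × 389.4 K = 23.5 mm.

23.5 mm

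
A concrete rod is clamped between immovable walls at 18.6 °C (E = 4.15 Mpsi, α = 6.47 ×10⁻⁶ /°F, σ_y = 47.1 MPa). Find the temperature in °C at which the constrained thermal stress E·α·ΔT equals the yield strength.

E = 4.15 Mpsi = 28.61 GPa.
α = 6.47×10⁻⁶/°F × 9/5 = 11.6×10⁻⁶/K.
E·α·ΔT = 47.10 MPa ⇒ ΔT = 47.10 / (28.61×10³ × 11.6×10⁻⁶) = 141.3 K.
T = 18.6 + 141.3 = 159.9 °C.

160 °C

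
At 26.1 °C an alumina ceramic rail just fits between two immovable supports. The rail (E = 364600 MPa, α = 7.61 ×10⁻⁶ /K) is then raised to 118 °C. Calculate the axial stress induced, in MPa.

E = 364600 MPa = 364.6 GPa.
ΔT = 91.90 K. Constrained thermal stress σ = E·α·ΔT = 364.6×10³ MPa × 7.61×10⁻⁶ × 91.90 = 255 MPa (compressive).

255 MPa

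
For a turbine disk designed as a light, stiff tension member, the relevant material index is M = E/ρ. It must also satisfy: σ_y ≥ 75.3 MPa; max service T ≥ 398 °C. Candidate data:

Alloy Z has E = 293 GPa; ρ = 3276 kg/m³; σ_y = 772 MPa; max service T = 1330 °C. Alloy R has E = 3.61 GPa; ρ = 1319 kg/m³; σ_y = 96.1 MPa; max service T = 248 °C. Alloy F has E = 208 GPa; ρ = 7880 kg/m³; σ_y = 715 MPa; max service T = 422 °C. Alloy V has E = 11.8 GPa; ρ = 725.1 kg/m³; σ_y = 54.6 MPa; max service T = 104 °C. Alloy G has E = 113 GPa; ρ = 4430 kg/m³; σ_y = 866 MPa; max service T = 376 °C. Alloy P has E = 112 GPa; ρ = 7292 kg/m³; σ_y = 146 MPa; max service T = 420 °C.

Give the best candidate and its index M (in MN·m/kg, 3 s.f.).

alloy Z, M = 89.4 MN·m/kg

Screen on constraints: σ_y ≥ 75.3 MPa; max service T ≥ 398 °C. Survivors: alloy Z, alloy F, alloy P.
Per-candidate index values:
  alloy Z: M = 89.4 MN·m/kg
  alloy F: M = 26.4 MN·m/kg
  alloy P: M = 15.4 MN·m/kg
Alloy Z ranks first.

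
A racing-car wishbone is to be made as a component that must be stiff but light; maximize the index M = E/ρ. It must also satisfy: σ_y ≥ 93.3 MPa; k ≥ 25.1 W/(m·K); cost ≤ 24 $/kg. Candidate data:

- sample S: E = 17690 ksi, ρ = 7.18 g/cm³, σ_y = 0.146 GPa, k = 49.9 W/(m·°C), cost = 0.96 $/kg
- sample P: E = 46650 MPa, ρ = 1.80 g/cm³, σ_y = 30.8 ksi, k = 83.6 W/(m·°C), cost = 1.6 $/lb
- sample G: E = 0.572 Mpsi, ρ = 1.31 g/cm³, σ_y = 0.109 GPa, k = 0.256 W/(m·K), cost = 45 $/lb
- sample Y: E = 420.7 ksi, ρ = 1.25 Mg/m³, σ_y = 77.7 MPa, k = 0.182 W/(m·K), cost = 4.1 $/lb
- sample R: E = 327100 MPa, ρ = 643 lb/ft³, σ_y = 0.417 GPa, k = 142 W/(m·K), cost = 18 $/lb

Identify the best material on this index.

Screen on constraints: σ_y ≥ 93.3 MPa; k ≥ 25.1 W/(m·K); cost ≤ 24 $/kg. Survivors: sample S, sample P.
After converting to SI:
  sample S: E = 122.0 GPa, ρ = 7180 kg/m³
  sample P: E = 46.65 GPa, ρ = 1800 kg/m³
  sample P: M = 25.9 MN·m/kg
  sample S: M = 17.0 MN·m/kg
Sample P has the largest M.

sample P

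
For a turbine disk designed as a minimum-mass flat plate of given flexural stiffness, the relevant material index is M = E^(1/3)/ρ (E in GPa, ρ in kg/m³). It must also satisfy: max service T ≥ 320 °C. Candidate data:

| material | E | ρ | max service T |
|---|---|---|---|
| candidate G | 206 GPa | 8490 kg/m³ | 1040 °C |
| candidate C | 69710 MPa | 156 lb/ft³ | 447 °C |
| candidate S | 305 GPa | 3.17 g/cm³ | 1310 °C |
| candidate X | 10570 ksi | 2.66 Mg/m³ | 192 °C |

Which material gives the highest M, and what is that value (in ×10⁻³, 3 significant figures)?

candidate S, M = 2.12×10⁻³

Screen on constraints: max service T ≥ 320 °C. Survivors: candidate G, candidate C, candidate S.
After converting to SI:
  candidate G: E = 206.0 GPa, ρ = 8490 kg/m³
  candidate C: E = 69.71 GPa, ρ = 2499 kg/m³
  candidate S: E = 305.0 GPa, ρ = 3170 kg/m³
  candidate S: M = 2.12×10⁻³
  candidate C: M = 1.65×10⁻³
  candidate G: M = 0.696×10⁻³
Candidate S ranks first.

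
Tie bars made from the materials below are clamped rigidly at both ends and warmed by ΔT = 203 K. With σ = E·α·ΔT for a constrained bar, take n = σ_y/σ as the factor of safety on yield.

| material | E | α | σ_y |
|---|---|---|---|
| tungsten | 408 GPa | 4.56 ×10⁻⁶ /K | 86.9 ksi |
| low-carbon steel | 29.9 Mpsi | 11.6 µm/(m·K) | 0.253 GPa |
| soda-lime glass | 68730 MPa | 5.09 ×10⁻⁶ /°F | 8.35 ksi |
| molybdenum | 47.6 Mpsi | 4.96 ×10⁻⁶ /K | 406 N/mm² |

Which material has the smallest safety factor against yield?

With everything in SI (GPa, ×10⁻⁶/K, MPa):
  tungsten: E = 408.0, α = 4.56, σ_y = 599.2 → σ = 378 MPa, n = 1.59
  low-carbon steel: E = 206.2, α = 11.6, σ_y = 253.0 → σ = 485 MPa, n = 0.521
  soda-lime glass: E = 68.73, α = 9.16, σ_y = 57.57 → σ = 128 MPa, n = 0.450
  molybdenum: E = 328.2, α = 4.96, σ_y = 406.0 → σ = 330 MPa, n = 1.23
The minimum is soda-lime glass at n = 0.450.

soda-lime glass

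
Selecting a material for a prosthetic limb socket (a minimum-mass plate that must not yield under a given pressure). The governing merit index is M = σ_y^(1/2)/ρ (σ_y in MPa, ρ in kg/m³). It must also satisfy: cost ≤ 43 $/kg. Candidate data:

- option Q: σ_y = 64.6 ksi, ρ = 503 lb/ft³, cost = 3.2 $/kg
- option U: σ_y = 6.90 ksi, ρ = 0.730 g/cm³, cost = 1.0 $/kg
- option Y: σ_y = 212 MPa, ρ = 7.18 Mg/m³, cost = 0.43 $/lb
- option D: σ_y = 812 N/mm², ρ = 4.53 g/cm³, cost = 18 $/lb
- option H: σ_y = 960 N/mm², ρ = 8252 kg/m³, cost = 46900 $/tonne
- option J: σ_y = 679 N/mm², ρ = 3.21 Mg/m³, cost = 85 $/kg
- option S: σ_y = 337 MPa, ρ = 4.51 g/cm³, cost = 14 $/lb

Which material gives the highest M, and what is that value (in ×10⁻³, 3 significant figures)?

Screen on constraints: cost ≤ 43 $/kg. Survivors: option Q, option U, option Y, option D, option S.
After converting to SI:
  option Q: σ_y = 445.4 MPa, ρ = 8057 kg/m³
  option U: σ_y = 47.57 MPa, ρ = 730.0 kg/m³
  option Y: σ_y = 212.0 MPa, ρ = 7180 kg/m³
  option D: σ_y = 812.0 MPa, ρ = 4530 kg/m³
  option S: σ_y = 337.0 MPa, ρ = 4510 kg/m³
  option U: M = 9.45×10⁻³
  option D: M = 6.29×10⁻³
  option S: M = 4.07×10⁻³
  option Q: M = 2.62×10⁻³
  option Y: M = 2.03×10⁻³
Option U has the largest M.

option U, M = 9.45×10⁻³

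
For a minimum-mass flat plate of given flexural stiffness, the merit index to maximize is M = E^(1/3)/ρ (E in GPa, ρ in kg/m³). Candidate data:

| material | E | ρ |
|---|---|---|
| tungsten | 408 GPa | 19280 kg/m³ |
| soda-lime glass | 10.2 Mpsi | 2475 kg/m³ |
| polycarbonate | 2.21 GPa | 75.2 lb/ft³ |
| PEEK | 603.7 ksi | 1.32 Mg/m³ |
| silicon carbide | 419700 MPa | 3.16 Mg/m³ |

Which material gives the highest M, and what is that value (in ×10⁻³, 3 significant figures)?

Normalizing units and computing the index:
  tungsten: E = 408.0 GPa, ρ = 19280 kg/m³
  soda-lime glass: E = 70.33 GPa, ρ = 2475 kg/m³
  polycarbonate: E = 2.210 GPa, ρ = 1205 kg/m³
  PEEK: E = 4.162 GPa, ρ = 1320 kg/m³
  silicon carbide: E = 419.7 GPa, ρ = 3160 kg/m³
  silicon carbide: M = 2.37×10⁻³
  soda-lime glass: M = 1.67×10⁻³
  PEEK: M = 1.22×10⁻³
  polycarbonate: M = 1.08×10⁻³
  tungsten: M = 0.385×10⁻³
Highest index: silicon carbide.

silicon carbide, M = 2.37×10⁻³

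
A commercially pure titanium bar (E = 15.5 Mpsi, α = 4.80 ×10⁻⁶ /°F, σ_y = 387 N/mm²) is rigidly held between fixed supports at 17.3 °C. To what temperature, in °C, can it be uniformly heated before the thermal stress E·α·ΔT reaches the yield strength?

E = 15.5 Mpsi = 106.9 GPa.
α = 4.80×10⁻⁶/°F × 9/5 = 8.64×10⁻⁶/K.
σ_y = 387 N/mm² = 387.0 MPa.
E·α·ΔT = 387.0 MPa ⇒ ΔT = 387.0 / (106.9×10³ × 8.64×10⁻⁶) = 419.1 K.
T = 17.3 + 419.1 = 436.4 °C.

436 °C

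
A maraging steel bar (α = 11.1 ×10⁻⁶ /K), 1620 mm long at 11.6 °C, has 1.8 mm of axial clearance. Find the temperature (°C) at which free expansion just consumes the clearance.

α·L₀·ΔT = 1.8 mm ⇒ ΔT = 1.8 / (11.1×10⁻⁶ × 1620.0) = 100.1 K.
T = 11.6 + 100.1 = 111.7 °C.

112 °C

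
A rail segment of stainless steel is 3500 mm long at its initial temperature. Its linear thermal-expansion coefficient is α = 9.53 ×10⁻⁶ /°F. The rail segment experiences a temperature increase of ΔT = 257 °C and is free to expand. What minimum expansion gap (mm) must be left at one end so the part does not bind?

15.4 mm

Convert α: 9.53×10⁻⁶/°F × (9/5) = 17.2×10⁻⁶/K.
ΔL = α·L₀·ΔT = 17.2×10⁻⁶ × 3500 mm × 257.0 K = 15.4 mm.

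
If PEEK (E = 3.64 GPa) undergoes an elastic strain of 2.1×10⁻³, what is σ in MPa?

7.64 MPa

σ = E·ε = 3640 MPa × 2.1×10⁻³ = 7.64 MPa.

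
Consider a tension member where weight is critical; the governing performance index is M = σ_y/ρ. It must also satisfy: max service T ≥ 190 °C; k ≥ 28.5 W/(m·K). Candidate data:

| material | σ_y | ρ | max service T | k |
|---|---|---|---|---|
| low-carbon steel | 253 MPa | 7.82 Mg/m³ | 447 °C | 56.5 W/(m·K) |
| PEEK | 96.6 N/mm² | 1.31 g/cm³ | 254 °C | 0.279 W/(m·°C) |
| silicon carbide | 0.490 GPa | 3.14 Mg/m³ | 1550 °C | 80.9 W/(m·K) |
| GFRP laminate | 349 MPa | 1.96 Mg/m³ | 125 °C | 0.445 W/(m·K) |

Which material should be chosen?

silicon carbide

Screen on constraints: max service T ≥ 190 °C; k ≥ 28.5 W/(m·K). Survivors: low-carbon steel, silicon carbide.
In SI units:
  low-carbon steel: σ_y = 253.0 MPa, ρ = 7820 kg/m³
  silicon carbide: σ_y = 490.0 MPa, ρ = 3140 kg/m³
  silicon carbide: M = 156 kN·m/kg
  low-carbon steel: M = 32.4 kN·m/kg
The maximum is for silicon carbide.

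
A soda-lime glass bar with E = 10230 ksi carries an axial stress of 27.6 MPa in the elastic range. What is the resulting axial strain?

E = 10230 ksi = 70.53 GPa = 70530 MPa.
ε = σ/E = 27.6 / 70530 = 3.91×10⁻⁴.

3.91×10⁻⁴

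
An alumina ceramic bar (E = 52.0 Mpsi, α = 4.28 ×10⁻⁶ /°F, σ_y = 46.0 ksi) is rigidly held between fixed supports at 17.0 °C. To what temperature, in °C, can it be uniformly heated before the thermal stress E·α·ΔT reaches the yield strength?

132 °C

E = 52.0 Mpsi = 358.5 GPa.
α = 4.28×10⁻⁶/°F × 9/5 = 7.70×10⁻⁶/K.
σ_y = 46.0 ksi = 317.2 MPa.
E·α·ΔT = 317.2 MPa ⇒ ΔT = 317.2 / (358.5×10³ × 7.70×10⁻⁶) = 114.8 K.
T = 17.0 + 114.8 = 131.8 °C.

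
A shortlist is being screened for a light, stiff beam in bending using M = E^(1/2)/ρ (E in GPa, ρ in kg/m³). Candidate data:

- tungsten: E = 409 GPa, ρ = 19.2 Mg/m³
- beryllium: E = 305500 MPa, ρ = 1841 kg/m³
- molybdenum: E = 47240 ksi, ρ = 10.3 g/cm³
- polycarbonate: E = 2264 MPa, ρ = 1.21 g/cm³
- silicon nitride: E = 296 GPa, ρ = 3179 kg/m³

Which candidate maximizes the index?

Normalizing units and computing the index:
  tungsten: E = 409.0 GPa, ρ = 19200 kg/m³
  beryllium: E = 305.5 GPa, ρ = 1841 kg/m³
  molybdenum: E = 325.7 GPa, ρ = 10300 kg/m³
  polycarbonate: E = 2.264 GPa, ρ = 1210 kg/m³
  silicon nitride: E = 296.0 GPa, ρ = 3179 kg/m³
  beryllium: M = 9.49×10⁻³
  silicon nitride: M = 5.41×10⁻³
  molybdenum: M = 1.75×10⁻³
  polycarbonate: M = 1.24×10⁻³
  tungsten: M = 1.05×10⁻³
Highest index: beryllium.

beryllium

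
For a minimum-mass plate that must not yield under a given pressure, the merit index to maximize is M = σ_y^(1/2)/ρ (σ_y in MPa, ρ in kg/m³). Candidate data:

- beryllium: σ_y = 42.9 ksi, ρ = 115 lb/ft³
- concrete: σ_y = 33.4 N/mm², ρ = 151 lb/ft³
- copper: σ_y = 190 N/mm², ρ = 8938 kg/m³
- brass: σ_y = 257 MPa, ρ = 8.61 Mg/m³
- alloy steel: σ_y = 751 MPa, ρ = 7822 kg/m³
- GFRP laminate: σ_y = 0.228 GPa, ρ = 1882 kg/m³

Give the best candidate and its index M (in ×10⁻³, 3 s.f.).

beryllium, M = 9.34×10⁻³

Putting every candidate on a common basis:
  beryllium: σ_y = 295.8 MPa, ρ = 1842 kg/m³
  concrete: σ_y = 33.40 MPa, ρ = 2419 kg/m³
  copper: σ_y = 190.0 MPa, ρ = 8938 kg/m³
  brass: σ_y = 257.0 MPa, ρ = 8610 kg/m³
  alloy steel: σ_y = 751.0 MPa, ρ = 7822 kg/m³
  GFRP laminate: σ_y = 228.0 MPa, ρ = 1882 kg/m³
  beryllium: M = 9.34×10⁻³
  GFRP laminate: M = 8.02×10⁻³
  alloy steel: M = 3.50×10⁻³
  concrete: M = 2.39×10⁻³
  brass: M = 1.86×10⁻³
  copper: M = 1.54×10⁻³
Beryllium ranks first.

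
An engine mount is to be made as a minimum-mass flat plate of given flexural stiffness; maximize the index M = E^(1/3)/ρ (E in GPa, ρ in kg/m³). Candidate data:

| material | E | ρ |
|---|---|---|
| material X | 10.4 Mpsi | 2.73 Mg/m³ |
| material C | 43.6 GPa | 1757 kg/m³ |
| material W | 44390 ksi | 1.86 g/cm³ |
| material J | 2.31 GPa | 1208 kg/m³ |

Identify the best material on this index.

material W

Convert each candidate to consistent units, then evaluate M:
  material X: E = 71.71 GPa, ρ = 2730 kg/m³
  material C: E = 43.60 GPa, ρ = 1757 kg/m³
  material W: E = 306.1 GPa, ρ = 1860 kg/m³
  material J: E = 2.310 GPa, ρ = 1208 kg/m³
  material W: M = 3.62×10⁻³
  material C: M = 2.00×10⁻³
  material X: M = 1.52×10⁻³
  material J: M = 1.09×10⁻³
Material W has the largest M.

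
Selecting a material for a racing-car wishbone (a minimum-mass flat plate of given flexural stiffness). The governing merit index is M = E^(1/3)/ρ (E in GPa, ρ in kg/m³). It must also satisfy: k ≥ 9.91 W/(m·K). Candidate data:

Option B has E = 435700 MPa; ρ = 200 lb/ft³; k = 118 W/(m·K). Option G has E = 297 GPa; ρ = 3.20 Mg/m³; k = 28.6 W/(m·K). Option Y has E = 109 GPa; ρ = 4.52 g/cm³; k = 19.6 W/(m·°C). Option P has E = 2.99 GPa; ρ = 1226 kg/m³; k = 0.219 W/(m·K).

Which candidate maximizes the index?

option B

Screen on constraints: k ≥ 9.91 W/(m·K). Survivors: option B, option G, option Y.
Putting every candidate on a common basis:
  option B: E = 435.7 GPa, ρ = 3204 kg/m³
  option G: E = 297.0 GPa, ρ = 3200 kg/m³
  option Y: E = 109.0 GPa, ρ = 4520 kg/m³
  option B: M = 2.37×10⁻³
  option G: M = 2.08×10⁻³
  option Y: M = 1.06×10⁻³
Option B ranks first.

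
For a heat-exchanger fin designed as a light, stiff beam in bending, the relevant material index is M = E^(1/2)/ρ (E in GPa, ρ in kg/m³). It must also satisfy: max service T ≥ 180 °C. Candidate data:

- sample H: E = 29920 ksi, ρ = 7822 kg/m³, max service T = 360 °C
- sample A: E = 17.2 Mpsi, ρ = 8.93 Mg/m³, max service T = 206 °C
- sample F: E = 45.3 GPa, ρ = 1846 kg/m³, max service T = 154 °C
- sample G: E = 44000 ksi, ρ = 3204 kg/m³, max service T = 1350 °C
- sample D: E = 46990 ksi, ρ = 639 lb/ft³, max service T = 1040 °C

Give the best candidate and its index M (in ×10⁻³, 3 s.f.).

sample G, M = 5.44×10⁻³

Screen on constraints: max service T ≥ 180 °C. Survivors: sample H, sample A, sample G, sample D.
After converting to SI:
  sample H: E = 206.3 GPa, ρ = 7822 kg/m³
  sample A: E = 118.6 GPa, ρ = 8930 kg/m³
  sample G: E = 303.4 GPa, ρ = 3204 kg/m³
  sample D: E = 324.0 GPa, ρ = 10240 kg/m³
  sample G: M = 5.44×10⁻³
  sample H: M = 1.84×10⁻³
  sample D: M = 1.76×10⁻³
  sample A: M = 1.22×10⁻³
Highest index: sample G.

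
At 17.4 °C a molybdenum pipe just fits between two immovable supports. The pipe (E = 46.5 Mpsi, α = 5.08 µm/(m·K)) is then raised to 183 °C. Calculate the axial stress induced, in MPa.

E = 46.5 Mpsi = 320.6 GPa.
ΔT = 165.6 K. Constrained thermal stress σ = E·α·ΔT = 320.6×10³ MPa × 5.08×10⁻⁶ × 165.6 = 270 MPa (compressive).

270 MPa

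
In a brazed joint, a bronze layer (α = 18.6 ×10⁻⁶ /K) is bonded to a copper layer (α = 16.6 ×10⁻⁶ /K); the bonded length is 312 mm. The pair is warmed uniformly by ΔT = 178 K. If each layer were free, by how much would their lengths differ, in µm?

Δα = |18.6 − 16.6|×10⁻⁶/K = 2.00×10⁻⁶/K.
ΔL_mismatch = Δα·L·ΔT = 2.00×10⁻⁶ × 312.0 mm × 178.0 K = 111 µm.

111 µm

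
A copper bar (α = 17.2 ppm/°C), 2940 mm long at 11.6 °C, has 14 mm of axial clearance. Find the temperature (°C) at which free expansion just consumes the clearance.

288 °C

α·L₀·ΔT = 14.0 mm ⇒ ΔT = 14.0 / (17.2×10⁻⁶ × 2940.0) = 276.9 K.
T = 11.6 + 276.9 = 288.5 °C.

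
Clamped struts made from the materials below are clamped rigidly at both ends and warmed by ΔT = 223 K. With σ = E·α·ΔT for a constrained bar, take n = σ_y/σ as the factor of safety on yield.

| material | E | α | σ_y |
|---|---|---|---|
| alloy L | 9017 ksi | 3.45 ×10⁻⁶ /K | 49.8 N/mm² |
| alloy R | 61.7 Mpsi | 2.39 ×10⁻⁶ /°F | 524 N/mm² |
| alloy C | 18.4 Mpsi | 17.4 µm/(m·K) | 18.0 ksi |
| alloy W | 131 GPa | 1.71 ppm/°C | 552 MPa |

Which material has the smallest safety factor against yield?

With everything in SI (GPa, ×10⁻⁶/K, MPa):
  alloy L: E = 62.17, α = 3.45, σ_y = 49.80 → σ = 47.8 MPa, n = 1.04
  alloy R: E = 425.4, α = 4.30, σ_y = 524.0 → σ = 408 MPa, n = 1.28
  alloy C: E = 126.9, α = 17.4, σ_y = 124.1 → σ = 492 MPa, n = 0.252
  alloy W: E = 131.0, α = 1.71, σ_y = 552.0 → σ = 50.0 MPa, n = 11.1
The minimum is alloy C at n = 0.252.

alloy C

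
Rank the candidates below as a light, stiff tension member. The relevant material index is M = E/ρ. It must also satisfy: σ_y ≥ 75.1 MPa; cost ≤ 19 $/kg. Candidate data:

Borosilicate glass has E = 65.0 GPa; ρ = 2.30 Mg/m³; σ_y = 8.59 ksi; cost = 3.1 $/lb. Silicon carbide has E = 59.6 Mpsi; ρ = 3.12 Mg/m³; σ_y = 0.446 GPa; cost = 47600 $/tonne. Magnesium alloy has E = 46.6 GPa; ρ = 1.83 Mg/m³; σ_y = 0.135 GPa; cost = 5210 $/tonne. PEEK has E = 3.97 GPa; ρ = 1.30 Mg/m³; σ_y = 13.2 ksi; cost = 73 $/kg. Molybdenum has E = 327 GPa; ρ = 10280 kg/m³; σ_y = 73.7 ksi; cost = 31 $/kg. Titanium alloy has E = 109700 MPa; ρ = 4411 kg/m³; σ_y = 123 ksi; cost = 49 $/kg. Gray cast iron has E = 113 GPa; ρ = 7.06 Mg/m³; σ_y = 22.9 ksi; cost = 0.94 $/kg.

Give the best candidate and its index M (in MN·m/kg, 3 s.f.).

magnesium alloy, M = 25.5 MN·m/kg

Screen on constraints: σ_y ≥ 75.1 MPa; cost ≤ 19 $/kg. Survivors: magnesium alloy, gray cast iron.
In SI units:
  magnesium alloy: E = 46.60 GPa, ρ = 1830 kg/m³
  gray cast iron: E = 113.0 GPa, ρ = 7060 kg/m³
  magnesium alloy: M = 25.5 MN·m/kg
  gray cast iron: M = 16.0 MN·m/kg
Magnesium alloy ranks first.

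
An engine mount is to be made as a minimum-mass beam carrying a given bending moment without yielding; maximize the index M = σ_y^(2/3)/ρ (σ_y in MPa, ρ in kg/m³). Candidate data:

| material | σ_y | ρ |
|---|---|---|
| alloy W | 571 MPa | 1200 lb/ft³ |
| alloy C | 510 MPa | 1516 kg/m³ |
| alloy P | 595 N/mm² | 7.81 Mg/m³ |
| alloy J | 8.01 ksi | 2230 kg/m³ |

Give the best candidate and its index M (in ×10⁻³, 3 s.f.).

Normalizing units and computing the index:
  alloy W: σ_y = 571.0 MPa, ρ = 19220 kg/m³
  alloy C: σ_y = 510.0 MPa, ρ = 1516 kg/m³
  alloy P: σ_y = 595.0 MPa, ρ = 7810 kg/m³
  alloy J: σ_y = 55.23 MPa, ρ = 2230 kg/m³
  alloy C: M = 42.1×10⁻³
  alloy P: M = 9.06×10⁻³
  alloy J: M = 6.50×10⁻³
  alloy W: M = 3.58×10⁻³
Alloy C has the largest M.

alloy C, M = 42.1×10⁻³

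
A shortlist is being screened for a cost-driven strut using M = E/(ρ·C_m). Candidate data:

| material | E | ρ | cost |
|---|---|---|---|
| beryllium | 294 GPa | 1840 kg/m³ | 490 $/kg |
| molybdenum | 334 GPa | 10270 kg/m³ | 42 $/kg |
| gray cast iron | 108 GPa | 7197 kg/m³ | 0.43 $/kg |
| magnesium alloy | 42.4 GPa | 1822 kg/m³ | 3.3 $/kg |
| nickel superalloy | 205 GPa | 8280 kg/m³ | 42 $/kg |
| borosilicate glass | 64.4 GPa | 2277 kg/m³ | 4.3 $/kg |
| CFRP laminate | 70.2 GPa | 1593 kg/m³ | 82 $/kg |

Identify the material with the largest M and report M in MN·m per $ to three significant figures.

gray cast iron, M = 34.9 MN·m per $

Evaluate M for each candidate:
  gray cast iron: M = 34.9 MN·m per $
  magnesium alloy: M = 7.05 MN·m per $
  borosilicate glass: M = 6.58 MN·m per $
  molybdenum: M = 0.774 MN·m per $
  nickel superalloy: M = 0.589 MN·m per $
  CFRP laminate: M = 0.537 MN·m per $
  beryllium: M = 0.326 MN·m per $
Gray cast iron has the largest M.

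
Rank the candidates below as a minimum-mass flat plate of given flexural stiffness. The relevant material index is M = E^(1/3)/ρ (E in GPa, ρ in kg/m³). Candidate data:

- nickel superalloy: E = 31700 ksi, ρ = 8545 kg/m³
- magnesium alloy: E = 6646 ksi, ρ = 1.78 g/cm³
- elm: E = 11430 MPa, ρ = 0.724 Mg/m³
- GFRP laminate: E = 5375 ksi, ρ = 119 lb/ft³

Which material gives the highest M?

elm

Convert each candidate to consistent units, then evaluate M:
  nickel superalloy: E = 218.6 GPa, ρ = 8545 kg/m³
  magnesium alloy: E = 45.82 GPa, ρ = 1780 kg/m³
  elm: E = 11.43 GPa, ρ = 724.0 kg/m³
  GFRP laminate: E = 37.06 GPa, ρ = 1906 kg/m³
  elm: M = 3.11×10⁻³
  magnesium alloy: M = 2.01×10⁻³
  GFRP laminate: M = 1.75×10⁻³
  nickel superalloy: M = 0.705×10⁻³
Highest index: elm.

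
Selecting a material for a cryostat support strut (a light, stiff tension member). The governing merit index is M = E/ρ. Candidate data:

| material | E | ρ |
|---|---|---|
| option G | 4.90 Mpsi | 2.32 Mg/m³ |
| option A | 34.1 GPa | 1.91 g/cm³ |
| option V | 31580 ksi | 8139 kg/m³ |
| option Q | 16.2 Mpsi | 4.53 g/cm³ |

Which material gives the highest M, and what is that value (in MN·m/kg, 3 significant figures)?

Putting every candidate on a common basis:
  option G: E = 33.78 GPa, ρ = 2320 kg/m³
  option A: E = 34.10 GPa, ρ = 1910 kg/m³
  option V: E = 217.7 GPa, ρ = 8139 kg/m³
  option Q: E = 111.7 GPa, ρ = 4530 kg/m³
  option V: M = 26.8 MN·m/kg
  option Q: M = 24.7 MN·m/kg
  option A: M = 17.9 MN·m/kg
  option G: M = 14.6 MN·m/kg
Option V ranks first.

option V, M = 26.8 MN·m/kg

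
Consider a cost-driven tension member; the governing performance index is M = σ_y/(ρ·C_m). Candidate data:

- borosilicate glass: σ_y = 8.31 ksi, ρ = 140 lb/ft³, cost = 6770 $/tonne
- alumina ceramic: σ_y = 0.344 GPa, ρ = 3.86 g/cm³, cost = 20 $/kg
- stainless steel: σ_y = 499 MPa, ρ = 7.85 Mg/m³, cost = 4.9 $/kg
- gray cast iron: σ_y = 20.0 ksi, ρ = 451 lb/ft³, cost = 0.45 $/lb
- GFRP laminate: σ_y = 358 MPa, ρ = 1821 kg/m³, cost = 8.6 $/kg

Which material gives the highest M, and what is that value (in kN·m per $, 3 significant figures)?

GFRP laminate, M = 22.9 kN·m per $

After converting to SI:
  borosilicate glass: σ_y = 57.30 MPa, ρ = 2243 kg/m³, cost = 6.770 $/kg
  alumina ceramic: σ_y = 344.0 MPa, ρ = 3860 kg/m³, cost = 20.00 $/kg
  stainless steel: σ_y = 499.0 MPa, ρ = 7850 kg/m³, cost = 4.900 $/kg
  gray cast iron: σ_y = 137.9 MPa, ρ = 7224 kg/m³, cost = 0.9921 $/kg
  GFRP laminate: σ_y = 358.0 MPa, ρ = 1821 kg/m³, cost = 8.600 $/kg
  GFRP laminate: M = 22.9 kN·m per $
  gray cast iron: M = 19.2 kN·m per $
  stainless steel: M = 13.0 kN·m per $
  alumina ceramic: M = 4.46 kN·m per $
  borosilicate glass: M = 3.77 kN·m per $
Highest index: GFRP laminate.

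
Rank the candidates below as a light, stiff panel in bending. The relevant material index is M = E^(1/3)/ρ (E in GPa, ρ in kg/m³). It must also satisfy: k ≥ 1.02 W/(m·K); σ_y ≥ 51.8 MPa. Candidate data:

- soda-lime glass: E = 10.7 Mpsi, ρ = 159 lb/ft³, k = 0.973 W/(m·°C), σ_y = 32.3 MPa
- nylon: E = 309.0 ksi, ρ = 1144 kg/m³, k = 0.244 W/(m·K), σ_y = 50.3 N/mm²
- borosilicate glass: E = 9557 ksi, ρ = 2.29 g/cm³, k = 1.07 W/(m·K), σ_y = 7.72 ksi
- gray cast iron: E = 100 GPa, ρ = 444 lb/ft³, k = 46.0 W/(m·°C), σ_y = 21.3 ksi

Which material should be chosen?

Screen on constraints: k ≥ 1.02 W/(m·K); σ_y ≥ 51.8 MPa. Survivors: borosilicate glass, gray cast iron.
In SI units:
  borosilicate glass: E = 65.89 GPa, ρ = 2290 kg/m³
  gray cast iron: E = 100.0 GPa, ρ = 7112 kg/m³
  borosilicate glass: M = 1.76×10⁻³
  gray cast iron: M = 0.653×10⁻³
Highest index: borosilicate glass.

borosilicate glass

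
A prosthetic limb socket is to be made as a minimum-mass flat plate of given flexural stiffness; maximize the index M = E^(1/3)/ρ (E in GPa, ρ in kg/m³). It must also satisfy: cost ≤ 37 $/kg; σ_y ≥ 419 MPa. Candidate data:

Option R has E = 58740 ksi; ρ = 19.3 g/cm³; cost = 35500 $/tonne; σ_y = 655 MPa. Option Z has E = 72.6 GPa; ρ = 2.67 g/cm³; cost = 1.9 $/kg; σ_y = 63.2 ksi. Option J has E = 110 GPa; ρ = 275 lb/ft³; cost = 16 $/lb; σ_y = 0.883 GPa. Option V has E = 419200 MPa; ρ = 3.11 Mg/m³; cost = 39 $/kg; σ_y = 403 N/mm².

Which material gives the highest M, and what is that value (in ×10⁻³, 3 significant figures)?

option Z, M = 1.56×10⁻³

Screen on constraints: cost ≤ 37 $/kg; σ_y ≥ 419 MPa. Survivors: option R, option Z, option J.
After converting to SI:
  option R: E = 405.0 GPa, ρ = 19300 kg/m³
  option Z: E = 72.60 GPa, ρ = 2670 kg/m³
  option J: E = 110.0 GPa, ρ = 4405 kg/m³
  option Z: M = 1.56×10⁻³
  option J: M = 1.09×10⁻³
  option R: M = 0.383×10⁻³
Highest index: option Z.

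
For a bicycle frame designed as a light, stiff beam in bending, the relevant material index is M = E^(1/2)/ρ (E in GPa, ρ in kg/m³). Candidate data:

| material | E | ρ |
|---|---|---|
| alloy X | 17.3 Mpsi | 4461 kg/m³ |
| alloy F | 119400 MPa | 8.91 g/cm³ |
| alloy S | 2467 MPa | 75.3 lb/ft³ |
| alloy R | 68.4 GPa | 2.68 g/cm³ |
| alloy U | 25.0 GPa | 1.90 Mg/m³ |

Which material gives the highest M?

alloy R

Putting every candidate on a common basis:
  alloy X: E = 119.3 GPa, ρ = 4461 kg/m³
  alloy F: E = 119.4 GPa, ρ = 8910 kg/m³
  alloy S: E = 2.467 GPa, ρ = 1206 kg/m³
  alloy R: E = 68.40 GPa, ρ = 2680 kg/m³
  alloy U: E = 25.00 GPa, ρ = 1900 kg/m³
  alloy R: M = 3.09×10⁻³
  alloy U: M = 2.63×10⁻³
  alloy X: M = 2.45×10⁻³
  alloy S: M = 1.30×10⁻³
  alloy F: M = 1.23×10⁻³
The maximum is for alloy R.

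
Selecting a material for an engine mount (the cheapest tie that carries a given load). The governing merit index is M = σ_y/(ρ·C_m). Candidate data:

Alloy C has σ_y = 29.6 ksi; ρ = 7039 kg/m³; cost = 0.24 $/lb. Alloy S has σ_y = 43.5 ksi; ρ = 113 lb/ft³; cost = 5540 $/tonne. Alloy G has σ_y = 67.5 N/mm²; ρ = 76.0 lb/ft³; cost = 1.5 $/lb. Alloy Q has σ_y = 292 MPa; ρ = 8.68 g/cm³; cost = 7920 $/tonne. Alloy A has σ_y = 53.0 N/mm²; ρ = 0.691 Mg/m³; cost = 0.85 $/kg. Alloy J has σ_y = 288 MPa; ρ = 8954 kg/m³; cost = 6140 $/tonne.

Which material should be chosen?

alloy A

In SI units:
  alloy C: σ_y = 204.1 MPa, ρ = 7039 kg/m³, cost = 0.5291 $/kg
  alloy S: σ_y = 299.9 MPa, ρ = 1810 kg/m³, cost = 5.540 $/kg
  alloy G: σ_y = 67.50 MPa, ρ = 1217 kg/m³, cost = 3.307 $/kg
  alloy Q: σ_y = 292.0 MPa, ρ = 8680 kg/m³, cost = 7.920 $/kg
  alloy A: σ_y = 53.00 MPa, ρ = 691.0 kg/m³, cost = 0.8500 $/kg
  alloy J: σ_y = 288.0 MPa, ρ = 8954 kg/m³, cost = 6.140 $/kg
  alloy A: M = 90.2 kN·m per $
  alloy C: M = 54.8 kN·m per $
  alloy S: M = 29.9 kN·m per $
  alloy G: M = 16.8 kN·m per $
  alloy J: M = 5.24 kN·m per $
  alloy Q: M = 4.25 kN·m per $
The maximum is for alloy A.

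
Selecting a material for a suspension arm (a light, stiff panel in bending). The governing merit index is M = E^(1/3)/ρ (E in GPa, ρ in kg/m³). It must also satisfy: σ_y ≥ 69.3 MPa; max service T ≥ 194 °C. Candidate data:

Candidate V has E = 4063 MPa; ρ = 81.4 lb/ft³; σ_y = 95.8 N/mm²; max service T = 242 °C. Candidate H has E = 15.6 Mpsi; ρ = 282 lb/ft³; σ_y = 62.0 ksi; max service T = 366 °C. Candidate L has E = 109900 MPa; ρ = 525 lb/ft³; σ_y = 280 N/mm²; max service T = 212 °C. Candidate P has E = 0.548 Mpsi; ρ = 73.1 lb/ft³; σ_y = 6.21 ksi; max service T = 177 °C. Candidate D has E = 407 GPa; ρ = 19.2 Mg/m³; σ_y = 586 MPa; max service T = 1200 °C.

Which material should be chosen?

candidate V

Screen on constraints: σ_y ≥ 69.3 MPa; max service T ≥ 194 °C. Survivors: candidate V, candidate H, candidate L, candidate D.
In SI units:
  candidate V: E = 4.063 GPa, ρ = 1304 kg/m³
  candidate H: E = 107.6 GPa, ρ = 4517 kg/m³
  candidate L: E = 109.9 GPa, ρ = 8410 kg/m³
  candidate D: E = 407.0 GPa, ρ = 19200 kg/m³
  candidate V: M = 1.22×10⁻³
  candidate H: M = 1.05×10⁻³
  candidate L: M = 0.570×10⁻³
  candidate D: M = 0.386×10⁻³
The maximum is for candidate V.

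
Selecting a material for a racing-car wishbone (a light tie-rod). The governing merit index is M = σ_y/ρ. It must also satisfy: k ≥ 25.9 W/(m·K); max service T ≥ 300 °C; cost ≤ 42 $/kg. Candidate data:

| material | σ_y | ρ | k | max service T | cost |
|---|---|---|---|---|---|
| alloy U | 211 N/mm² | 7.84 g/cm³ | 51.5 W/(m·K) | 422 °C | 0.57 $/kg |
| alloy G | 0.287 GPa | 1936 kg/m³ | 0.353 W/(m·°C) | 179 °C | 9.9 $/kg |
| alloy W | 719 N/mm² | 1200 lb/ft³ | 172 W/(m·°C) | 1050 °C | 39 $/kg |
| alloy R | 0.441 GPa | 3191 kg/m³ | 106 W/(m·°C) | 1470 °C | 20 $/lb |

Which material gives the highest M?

Screen on constraints: k ≥ 25.9 W/(m·K); max service T ≥ 300 °C; cost ≤ 42 $/kg. Survivors: alloy U, alloy W.
After converting to SI:
  alloy U: σ_y = 211.0 MPa, ρ = 7840 kg/m³
  alloy W: σ_y = 719.0 MPa, ρ = 19220 kg/m³
  alloy W: M = 37.4 kN·m/kg
  alloy U: M = 26.9 kN·m/kg
Alloy W ranks first.

alloy W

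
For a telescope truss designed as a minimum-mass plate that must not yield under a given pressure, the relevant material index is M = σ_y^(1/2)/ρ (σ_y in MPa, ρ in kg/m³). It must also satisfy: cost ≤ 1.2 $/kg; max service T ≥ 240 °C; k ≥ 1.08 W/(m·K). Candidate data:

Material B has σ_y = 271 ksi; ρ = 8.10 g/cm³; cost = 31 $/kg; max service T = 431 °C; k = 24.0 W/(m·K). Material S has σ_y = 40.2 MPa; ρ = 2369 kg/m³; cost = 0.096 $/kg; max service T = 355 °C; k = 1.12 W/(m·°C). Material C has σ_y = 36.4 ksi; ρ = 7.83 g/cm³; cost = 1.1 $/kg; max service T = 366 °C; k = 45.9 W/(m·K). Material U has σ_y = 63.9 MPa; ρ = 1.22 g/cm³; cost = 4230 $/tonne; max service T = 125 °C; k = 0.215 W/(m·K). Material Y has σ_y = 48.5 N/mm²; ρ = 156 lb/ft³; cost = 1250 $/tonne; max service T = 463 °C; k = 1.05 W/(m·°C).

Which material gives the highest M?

Screen on constraints: cost ≤ 1.2 $/kg; max service T ≥ 240 °C; k ≥ 1.08 W/(m·K). Survivors: material S, material C.
Convert each candidate to consistent units, then evaluate M:
  material S: σ_y = 40.20 MPa, ρ = 2369 kg/m³
  material C: σ_y = 251.0 MPa, ρ = 7830 kg/m³
  material S: M = 2.68×10⁻³
  material C: M = 2.02×10⁻³
Material S has the largest M.

material S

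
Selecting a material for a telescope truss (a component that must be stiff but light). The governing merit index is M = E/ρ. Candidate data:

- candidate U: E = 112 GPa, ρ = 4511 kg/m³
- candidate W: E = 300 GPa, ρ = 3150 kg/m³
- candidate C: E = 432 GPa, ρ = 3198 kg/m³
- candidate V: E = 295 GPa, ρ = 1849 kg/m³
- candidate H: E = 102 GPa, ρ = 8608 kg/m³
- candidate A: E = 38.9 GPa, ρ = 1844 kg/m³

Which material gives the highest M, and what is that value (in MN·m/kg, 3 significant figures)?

candidate V, M = 160 MN·m/kg

Evaluate M for each candidate:
  candidate V: M = 160 MN·m/kg
  candidate C: M = 135 MN·m/kg
  candidate W: M = 95.2 MN·m/kg
  candidate U: M = 24.8 MN·m/kg
  candidate A: M = 21.1 MN·m/kg
  candidate H: M = 11.8 MN·m/kg
Candidate V has the largest M.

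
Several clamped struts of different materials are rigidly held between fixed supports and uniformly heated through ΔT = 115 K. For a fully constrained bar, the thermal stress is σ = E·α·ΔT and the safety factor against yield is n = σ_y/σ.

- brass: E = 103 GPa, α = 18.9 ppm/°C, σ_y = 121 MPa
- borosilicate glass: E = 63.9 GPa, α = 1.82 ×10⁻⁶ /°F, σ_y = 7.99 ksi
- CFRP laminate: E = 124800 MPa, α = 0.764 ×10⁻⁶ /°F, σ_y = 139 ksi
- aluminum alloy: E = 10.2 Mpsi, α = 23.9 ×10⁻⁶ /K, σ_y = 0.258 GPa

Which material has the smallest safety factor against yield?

brass

With everything in SI (GPa, ×10⁻⁶/K, MPa):
  brass: E = 103.0, α = 18.9, σ_y = 121.0 → σ = 224 MPa, n = 0.540
  borosilicate glass: E = 63.90, α = 3.28, σ_y = 55.09 → σ = 24.1 MPa, n = 2.29
  CFRP laminate: E = 124.8, α = 1.38, σ_y = 958.4 → σ = 19.7 MPa, n = 48.6
  aluminum alloy: E = 70.33, α = 23.9, σ_y = 258.0 → σ = 193 MPa, n = 1.33
The minimum is brass at n = 0.540.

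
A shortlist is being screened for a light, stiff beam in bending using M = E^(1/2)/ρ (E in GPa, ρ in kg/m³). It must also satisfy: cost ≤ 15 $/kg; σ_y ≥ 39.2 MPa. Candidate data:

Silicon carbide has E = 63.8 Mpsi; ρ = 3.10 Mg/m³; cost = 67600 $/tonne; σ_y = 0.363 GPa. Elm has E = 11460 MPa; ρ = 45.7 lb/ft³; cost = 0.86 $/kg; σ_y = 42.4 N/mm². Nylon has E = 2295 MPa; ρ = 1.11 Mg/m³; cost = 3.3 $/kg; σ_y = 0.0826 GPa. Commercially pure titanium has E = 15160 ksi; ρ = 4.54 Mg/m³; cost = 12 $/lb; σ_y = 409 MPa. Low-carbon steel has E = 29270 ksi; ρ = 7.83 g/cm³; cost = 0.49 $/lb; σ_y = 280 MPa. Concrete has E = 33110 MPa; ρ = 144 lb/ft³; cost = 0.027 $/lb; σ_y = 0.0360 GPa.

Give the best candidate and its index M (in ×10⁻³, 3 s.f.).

Screen on constraints: cost ≤ 15 $/kg; σ_y ≥ 39.2 MPa. Survivors: elm, nylon, low-carbon steel.
In SI units:
  elm: E = 11.46 GPa, ρ = 732.0 kg/m³
  nylon: E = 2.295 GPa, ρ = 1110 kg/m³
  low-carbon steel: E = 201.8 GPa, ρ = 7830 kg/m³
  elm: M = 4.62×10⁻³
  low-carbon steel: M = 1.81×10⁻³
  nylon: M = 1.36×10⁻³
Elm ranks first.

elm, M = 4.62×10⁻³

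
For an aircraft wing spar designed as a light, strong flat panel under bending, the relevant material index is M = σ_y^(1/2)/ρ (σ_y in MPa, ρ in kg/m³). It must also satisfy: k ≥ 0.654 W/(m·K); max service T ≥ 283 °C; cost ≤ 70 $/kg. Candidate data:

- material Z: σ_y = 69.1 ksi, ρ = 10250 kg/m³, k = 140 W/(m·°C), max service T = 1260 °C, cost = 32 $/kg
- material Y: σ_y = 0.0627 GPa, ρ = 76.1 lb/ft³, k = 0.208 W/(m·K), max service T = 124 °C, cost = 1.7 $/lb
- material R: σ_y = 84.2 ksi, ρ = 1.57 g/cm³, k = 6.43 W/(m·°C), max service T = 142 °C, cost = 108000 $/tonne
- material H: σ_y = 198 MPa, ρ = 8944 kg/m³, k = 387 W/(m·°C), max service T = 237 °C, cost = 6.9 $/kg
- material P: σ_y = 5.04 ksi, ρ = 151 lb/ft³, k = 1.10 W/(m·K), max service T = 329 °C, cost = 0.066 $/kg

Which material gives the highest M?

material P

Screen on constraints: k ≥ 0.654 W/(m·K); max service T ≥ 283 °C; cost ≤ 70 $/kg. Survivors: material Z, material P.
Normalizing units and computing the index:
  material Z: σ_y = 476.4 MPa, ρ = 10250 kg/m³
  material P: σ_y = 34.75 MPa, ρ = 2419 kg/m³
  material P: M = 2.44×10⁻³
  material Z: M = 2.13×10⁻³
Material P ranks first.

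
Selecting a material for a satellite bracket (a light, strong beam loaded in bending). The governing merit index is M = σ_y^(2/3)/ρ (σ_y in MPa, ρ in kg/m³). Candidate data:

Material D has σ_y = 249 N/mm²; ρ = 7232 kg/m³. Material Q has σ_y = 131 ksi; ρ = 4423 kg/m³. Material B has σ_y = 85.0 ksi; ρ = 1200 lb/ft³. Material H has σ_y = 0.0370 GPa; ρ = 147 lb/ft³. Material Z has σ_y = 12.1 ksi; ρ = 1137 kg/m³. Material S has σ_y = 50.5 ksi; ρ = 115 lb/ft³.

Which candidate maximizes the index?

In SI units:
  material D: σ_y = 249.0 MPa, ρ = 7232 kg/m³
  material Q: σ_y = 903.2 MPa, ρ = 4423 kg/m³
  material B: σ_y = 586.1 MPa, ρ = 19220 kg/m³
  material H: σ_y = 37.00 MPa, ρ = 2355 kg/m³
  material Z: σ_y = 83.43 MPa, ρ = 1137 kg/m³
  material S: σ_y = 348.2 MPa, ρ = 1842 kg/m³
  material S: M = 26.9×10⁻³
  material Q: M = 21.1×10⁻³
  material Z: M = 16.8×10⁻³
  material D: M = 5.47×10⁻³
  material H: M = 4.72×10⁻³
  material B: M = 3.64×10⁻³
Material S has the largest M.

material S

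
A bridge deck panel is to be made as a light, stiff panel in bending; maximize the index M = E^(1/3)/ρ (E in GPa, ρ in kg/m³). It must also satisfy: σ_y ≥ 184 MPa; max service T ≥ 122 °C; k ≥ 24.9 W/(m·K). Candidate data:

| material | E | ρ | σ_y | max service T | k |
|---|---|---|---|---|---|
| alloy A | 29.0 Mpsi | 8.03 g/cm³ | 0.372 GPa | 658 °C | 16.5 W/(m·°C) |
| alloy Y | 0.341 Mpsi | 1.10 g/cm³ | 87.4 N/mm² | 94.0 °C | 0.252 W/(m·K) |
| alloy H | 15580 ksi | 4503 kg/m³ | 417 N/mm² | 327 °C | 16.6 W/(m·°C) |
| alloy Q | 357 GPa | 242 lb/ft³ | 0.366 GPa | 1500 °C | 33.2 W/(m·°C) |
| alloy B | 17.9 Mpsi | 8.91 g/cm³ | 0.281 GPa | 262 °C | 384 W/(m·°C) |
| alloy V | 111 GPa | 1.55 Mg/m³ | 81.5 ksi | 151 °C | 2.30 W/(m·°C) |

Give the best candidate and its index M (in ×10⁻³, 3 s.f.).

Screen on constraints: σ_y ≥ 184 MPa; max service T ≥ 122 °C; k ≥ 24.9 W/(m·K). Survivors: alloy Q, alloy B.
In SI units:
  alloy Q: E = 357.0 GPa, ρ = 3876 kg/m³
  alloy B: E = 123.4 GPa, ρ = 8910 kg/m³
  alloy Q: M = 1.83×10⁻³
  alloy B: M = 0.559×10⁻³
The maximum is for alloy Q.

alloy Q, M = 1.83×10⁻³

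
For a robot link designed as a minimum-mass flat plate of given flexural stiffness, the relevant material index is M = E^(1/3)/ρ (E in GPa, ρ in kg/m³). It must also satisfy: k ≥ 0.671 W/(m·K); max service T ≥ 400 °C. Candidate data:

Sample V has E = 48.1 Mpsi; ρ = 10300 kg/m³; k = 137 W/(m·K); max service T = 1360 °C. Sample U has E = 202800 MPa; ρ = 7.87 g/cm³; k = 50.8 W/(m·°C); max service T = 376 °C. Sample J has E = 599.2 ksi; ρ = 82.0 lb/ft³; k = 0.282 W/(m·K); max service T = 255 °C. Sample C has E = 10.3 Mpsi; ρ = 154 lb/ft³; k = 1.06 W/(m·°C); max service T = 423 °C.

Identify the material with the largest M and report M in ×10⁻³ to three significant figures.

sample C, M = 1.68×10⁻³

Screen on constraints: k ≥ 0.671 W/(m·K); max service T ≥ 400 °C. Survivors: sample V, sample C.
After converting to SI:
  sample V: E = 331.6 GPa, ρ = 10300 kg/m³
  sample C: E = 71.02 GPa, ρ = 2467 kg/m³
  sample C: M = 1.68×10⁻³
  sample V: M = 0.672×10⁻³
Sample C ranks first.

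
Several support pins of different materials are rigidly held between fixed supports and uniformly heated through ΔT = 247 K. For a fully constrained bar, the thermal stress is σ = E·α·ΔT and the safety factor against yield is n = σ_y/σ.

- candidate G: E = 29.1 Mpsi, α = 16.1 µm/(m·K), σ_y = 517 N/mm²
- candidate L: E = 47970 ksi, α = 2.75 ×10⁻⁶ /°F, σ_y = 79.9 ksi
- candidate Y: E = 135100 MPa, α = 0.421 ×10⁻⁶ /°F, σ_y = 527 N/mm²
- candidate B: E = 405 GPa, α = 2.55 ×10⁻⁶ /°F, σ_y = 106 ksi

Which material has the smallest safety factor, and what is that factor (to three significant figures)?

candidate G, n = 0.648

In consistent units (E in GPa, α in ×10⁻⁶/K, σ_y in MPa):
  candidate G: E = 200.6, α = 16.1, σ_y = 517.0 → σ = 798 MPa, n = 0.648
  candidate L: E = 330.7, α = 4.95, σ_y = 550.9 → σ = 404 MPa, n = 1.36
  candidate Y: E = 135.1, α = 0.758, σ_y = 527.0 → σ = 25.3 MPa, n = 20.8
  candidate B: E = 405.0, α = 4.59, σ_y = 730.8 → σ = 459 MPa, n = 1.59
Smallest n: candidate G with n = 0.648.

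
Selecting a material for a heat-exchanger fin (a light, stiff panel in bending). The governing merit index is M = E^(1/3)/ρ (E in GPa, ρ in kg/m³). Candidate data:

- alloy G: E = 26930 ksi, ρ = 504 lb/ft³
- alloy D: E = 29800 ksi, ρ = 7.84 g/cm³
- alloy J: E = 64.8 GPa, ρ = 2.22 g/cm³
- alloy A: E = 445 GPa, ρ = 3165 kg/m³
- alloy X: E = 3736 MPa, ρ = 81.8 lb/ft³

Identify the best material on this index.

alloy A

In SI units:
  alloy G: E = 185.7 GPa, ρ = 8073 kg/m³
  alloy D: E = 205.5 GPa, ρ = 7840 kg/m³
  alloy J: E = 64.80 GPa, ρ = 2220 kg/m³
  alloy A: E = 445.0 GPa, ρ = 3165 kg/m³
  alloy X: E = 3.736 GPa, ρ = 1310 kg/m³
  alloy A: M = 2.41×10⁻³
  alloy J: M = 1.81×10⁻³
  alloy X: M = 1.18×10⁻³
  alloy D: M = 0.753×10⁻³
  alloy G: M = 0.707×10⁻³
Alloy A has the largest M.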